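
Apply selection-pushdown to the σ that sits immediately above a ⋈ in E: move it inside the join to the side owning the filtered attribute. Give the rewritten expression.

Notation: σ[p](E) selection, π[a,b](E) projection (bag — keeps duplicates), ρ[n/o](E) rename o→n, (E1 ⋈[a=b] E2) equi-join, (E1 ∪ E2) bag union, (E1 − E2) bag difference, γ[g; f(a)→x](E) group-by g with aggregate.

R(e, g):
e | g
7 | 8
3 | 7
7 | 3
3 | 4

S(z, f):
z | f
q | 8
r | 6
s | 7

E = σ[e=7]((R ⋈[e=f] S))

σ filters on e, owned by the left side.
E' = (σ[e=7](R) ⋈[e=f] S)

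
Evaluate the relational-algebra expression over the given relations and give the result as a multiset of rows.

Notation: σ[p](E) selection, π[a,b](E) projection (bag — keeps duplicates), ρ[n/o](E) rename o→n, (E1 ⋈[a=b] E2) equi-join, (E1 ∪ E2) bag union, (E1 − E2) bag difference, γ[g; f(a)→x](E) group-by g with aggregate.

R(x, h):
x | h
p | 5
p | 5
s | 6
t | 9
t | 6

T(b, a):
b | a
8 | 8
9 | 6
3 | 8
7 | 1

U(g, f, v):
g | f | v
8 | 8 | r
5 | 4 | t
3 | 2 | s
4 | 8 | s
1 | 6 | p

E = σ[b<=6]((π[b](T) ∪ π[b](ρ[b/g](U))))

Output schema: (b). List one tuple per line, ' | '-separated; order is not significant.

Subexpression sizes:
  T → 4
  π[b](T) → 4
  U → 5
  ρ[b/g](U) → 5
  π[b](ρ[b/g](U)) → 5
  (π[b](T) ∪ π[b](ρ[b/g](U))) → 9
  σ[b<=6]((π[b](T) ∪ π[b](ρ[b/g](U)))) → 5

== RESULT ==
b
1
3
3
4
5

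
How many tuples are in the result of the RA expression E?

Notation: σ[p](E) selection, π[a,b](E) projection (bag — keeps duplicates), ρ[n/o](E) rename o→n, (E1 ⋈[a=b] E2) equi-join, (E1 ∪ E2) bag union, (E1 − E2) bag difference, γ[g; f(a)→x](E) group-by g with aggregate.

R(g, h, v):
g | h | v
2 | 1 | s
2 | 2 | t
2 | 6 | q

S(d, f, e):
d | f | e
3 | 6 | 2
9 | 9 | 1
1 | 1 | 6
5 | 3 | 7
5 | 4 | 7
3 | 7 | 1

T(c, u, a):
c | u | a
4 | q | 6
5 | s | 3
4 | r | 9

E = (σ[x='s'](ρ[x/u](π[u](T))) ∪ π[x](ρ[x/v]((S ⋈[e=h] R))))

Stepwise |·|:
  T → 3
  π[u](T) → 3
  ρ[x/u](π[u](T)) → 3
  σ[x='s'](ρ[x/u](π[u](T))) → 1
  S → 6
  R → 3
  (S ⋈[e=h] R) → 4
  ρ[x/v]((S ⋈[e=h] R)) → 4
  π[x](ρ[x/v]((S ⋈[e=h] R))) → 4
  (σ[x='s'](ρ[x/u](π[u](T))) ∪ π[x](ρ[x/v]((S ⋈[e=h] R)))) → 5

|E| = 5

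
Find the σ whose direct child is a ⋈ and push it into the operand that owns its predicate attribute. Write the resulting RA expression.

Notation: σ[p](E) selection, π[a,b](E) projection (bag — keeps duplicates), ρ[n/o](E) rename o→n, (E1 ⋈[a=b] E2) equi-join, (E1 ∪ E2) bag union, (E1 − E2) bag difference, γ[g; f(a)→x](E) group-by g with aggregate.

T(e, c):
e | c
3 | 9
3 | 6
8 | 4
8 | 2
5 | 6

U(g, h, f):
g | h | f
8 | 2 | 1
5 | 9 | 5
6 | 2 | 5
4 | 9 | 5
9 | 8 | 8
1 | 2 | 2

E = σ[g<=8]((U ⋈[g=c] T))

σ filters on g, owned by the left side.
E' = (σ[g<=8](U) ⋈[g=c] T)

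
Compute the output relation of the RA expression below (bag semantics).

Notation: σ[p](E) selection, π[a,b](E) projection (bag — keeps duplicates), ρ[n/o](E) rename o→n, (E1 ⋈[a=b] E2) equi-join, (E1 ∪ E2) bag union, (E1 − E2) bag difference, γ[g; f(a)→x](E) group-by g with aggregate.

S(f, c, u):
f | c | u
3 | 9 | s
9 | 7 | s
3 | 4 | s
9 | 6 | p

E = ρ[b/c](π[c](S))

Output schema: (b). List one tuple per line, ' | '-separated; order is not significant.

Subexpression sizes:
  S → 4
  π[c](S) → 4
  ρ[b/c](π[c](S)) → 4

== RESULT ==
b
4
6
7
9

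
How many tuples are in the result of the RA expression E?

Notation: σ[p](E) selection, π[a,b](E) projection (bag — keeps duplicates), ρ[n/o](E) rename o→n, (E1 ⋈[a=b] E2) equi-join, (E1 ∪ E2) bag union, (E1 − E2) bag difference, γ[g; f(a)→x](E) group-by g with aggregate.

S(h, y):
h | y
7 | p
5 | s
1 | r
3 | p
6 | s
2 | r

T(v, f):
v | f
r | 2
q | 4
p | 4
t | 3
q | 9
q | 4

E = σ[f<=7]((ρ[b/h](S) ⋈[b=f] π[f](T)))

Per-node cardinality:
  S → 6
  ρ[b/h](S) → 6
  T → 6
  π[f](T) → 6
  (ρ[b/h](S) ⋈[b=f] π[f](T)) → 2
  σ[f<=7]((ρ[b/h](S) ⋈[b=f] π[f](T))) → 2

|E| = 2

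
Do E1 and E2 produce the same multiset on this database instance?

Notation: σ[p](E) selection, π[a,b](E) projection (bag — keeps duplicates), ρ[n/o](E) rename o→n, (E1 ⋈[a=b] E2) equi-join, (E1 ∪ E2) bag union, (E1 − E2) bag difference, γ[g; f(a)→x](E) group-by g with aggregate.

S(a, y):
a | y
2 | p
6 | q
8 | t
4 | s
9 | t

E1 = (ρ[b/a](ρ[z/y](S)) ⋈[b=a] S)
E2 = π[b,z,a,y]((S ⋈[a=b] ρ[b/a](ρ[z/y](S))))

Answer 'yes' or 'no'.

E1 per-node cardinality:
  S → 5
  ρ[z/y](S) → 5
  ρ[b/a](ρ[z/y](S)) → 5
  S → 5
  (ρ[b/a](ρ[z/y](S)) ⋈[b=a] S) → 5
E2 per-node cardinality:
  S → 5
  S → 5
  ρ[z/y](S) → 5
  ρ[b/a](ρ[z/y](S)) → 5
  (S ⋈[a=b] ρ[b/a](ρ[z/y](S))) → 5
  π[b,z,a,y]((S ⋈[a=b] ρ[b/a](ρ[z/y](S)))) → 5

E1 and E2 produce the same multiset:
b | z | a | y
2 | p | 2 | p
4 | s | 4 | s
6 | q | 6 | q
8 | t | 8 | t
9 | t | 9 | t

yes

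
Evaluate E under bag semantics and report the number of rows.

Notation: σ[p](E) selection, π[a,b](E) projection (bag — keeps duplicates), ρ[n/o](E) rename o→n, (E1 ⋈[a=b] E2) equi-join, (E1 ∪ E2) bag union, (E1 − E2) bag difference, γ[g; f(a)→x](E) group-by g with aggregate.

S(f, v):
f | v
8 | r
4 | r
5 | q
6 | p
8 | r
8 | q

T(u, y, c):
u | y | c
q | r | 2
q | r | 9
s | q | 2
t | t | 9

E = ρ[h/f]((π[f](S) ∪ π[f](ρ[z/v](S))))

Subexpression sizes:
  S → 6
  π[f](S) → 6
  S → 6
  ρ[z/v](S) → 6
  π[f](ρ[z/v](S)) → 6
  (π[f](S) ∪ π[f](ρ[z/v](S))) → 12
  ρ[h/f]((π[f](S) ∪ π[f](ρ[z/v](S)))) → 12

|E| = 12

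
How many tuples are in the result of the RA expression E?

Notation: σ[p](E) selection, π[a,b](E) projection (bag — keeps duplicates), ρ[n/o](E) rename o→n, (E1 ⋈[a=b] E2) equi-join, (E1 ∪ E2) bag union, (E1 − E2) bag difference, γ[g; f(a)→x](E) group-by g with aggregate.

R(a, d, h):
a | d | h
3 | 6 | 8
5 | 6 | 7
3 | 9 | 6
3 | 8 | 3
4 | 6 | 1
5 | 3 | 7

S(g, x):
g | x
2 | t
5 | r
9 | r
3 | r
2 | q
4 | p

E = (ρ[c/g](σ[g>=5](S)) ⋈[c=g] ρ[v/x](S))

Per-node cardinality:
  S → 6
  σ[g>=5](S) → 2
  ρ[c/g](σ[g>=5](S)) → 2
  S → 6
  ρ[v/x](S) → 6
  (ρ[c/g](σ[g>=5](S)) ⋈[c=g] ρ[v/x](S)) → 2

|E| = 2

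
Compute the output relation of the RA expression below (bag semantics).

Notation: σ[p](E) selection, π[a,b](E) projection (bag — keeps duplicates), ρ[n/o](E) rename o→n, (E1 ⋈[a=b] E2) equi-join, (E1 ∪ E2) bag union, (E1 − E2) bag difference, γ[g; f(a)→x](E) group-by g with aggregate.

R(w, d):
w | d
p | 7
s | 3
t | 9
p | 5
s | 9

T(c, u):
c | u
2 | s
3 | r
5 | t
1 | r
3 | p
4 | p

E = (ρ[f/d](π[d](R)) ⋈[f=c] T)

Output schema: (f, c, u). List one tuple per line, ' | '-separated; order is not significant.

Row counts bottom-up:
  R → 5
  π[d](R) → 5
  ρ[f/d](π[d](R)) → 5
  T → 6
  (ρ[f/d](π[d](R)) ⋈[f=c] T) → 3

== RESULT ==
f | c | u
3 | 3 | p
3 | 3 | r
5 | 5 | t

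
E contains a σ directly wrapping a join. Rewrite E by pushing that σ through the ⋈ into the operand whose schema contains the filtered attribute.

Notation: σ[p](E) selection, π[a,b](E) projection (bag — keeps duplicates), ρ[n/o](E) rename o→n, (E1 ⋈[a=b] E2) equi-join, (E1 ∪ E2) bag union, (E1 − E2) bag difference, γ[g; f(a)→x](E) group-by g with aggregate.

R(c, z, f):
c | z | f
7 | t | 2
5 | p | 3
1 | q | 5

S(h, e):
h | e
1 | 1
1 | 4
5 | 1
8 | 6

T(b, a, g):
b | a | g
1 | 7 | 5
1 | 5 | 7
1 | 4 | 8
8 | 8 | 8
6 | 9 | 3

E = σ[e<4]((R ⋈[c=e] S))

σ filters on e, owned by the right side.
E' = (R ⋈[c=e] σ[e<4](S))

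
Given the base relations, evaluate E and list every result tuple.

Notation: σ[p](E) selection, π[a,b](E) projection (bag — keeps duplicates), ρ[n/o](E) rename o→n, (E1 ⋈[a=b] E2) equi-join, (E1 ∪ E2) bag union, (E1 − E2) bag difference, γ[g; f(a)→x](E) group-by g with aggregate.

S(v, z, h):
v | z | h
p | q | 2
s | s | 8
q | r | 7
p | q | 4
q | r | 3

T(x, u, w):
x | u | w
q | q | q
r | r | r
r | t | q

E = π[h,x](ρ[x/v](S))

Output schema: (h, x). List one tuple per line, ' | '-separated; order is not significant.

Row counts bottom-up:
  S → 5
  ρ[x/v](S) → 5
  π[h,x](ρ[x/v](S)) → 5

== RESULT ==
h | x
2 | p
3 | q
4 | p
7 | q
8 | s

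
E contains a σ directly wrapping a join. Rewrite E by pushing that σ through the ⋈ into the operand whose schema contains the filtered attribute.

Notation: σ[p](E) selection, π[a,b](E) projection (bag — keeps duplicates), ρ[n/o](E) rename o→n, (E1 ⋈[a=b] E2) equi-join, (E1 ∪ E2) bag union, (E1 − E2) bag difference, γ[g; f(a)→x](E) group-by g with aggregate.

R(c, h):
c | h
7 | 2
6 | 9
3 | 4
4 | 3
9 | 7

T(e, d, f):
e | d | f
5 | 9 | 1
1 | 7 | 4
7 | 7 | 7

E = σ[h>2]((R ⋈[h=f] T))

σ filters on h, owned by the left side.
E' = (σ[h>2](R) ⋈[h=f] T)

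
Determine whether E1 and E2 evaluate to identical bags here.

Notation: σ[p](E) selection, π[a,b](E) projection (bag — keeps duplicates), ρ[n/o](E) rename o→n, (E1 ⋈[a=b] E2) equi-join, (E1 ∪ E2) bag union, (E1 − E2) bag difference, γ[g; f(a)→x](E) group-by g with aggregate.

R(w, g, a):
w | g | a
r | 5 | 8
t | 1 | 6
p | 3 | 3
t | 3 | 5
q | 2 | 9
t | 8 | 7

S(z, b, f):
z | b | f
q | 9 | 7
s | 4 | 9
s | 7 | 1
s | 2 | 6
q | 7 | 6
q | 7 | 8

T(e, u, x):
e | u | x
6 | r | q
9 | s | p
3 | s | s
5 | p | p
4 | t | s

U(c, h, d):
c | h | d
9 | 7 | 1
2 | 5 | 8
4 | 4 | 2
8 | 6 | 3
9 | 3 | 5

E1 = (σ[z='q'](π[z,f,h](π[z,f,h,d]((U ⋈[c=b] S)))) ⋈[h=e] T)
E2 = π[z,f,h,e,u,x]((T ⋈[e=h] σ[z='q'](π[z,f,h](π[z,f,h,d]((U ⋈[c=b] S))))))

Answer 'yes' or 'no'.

E1 subexpression sizes:
  U → 5
  S → 6
  (U ⋈[c=b] S) → 4
  π[z,f,h,d]((U ⋈[c=b] S)) → 4
  π[z,f,h](π[z,f,h,d]((U ⋈[c=b] S))) → 4
  σ[z='q'](π[z,f,h](π[z,f,h,d]((U ⋈[c=b] S)))) → 2
  T → 5
  (σ[z='q'](π[z,f,h](π[z,f,h,d]((U ⋈[c=b] S)))) ⋈[h=e] T) → 1
E2 subexpression sizes:
  T → 5
  U → 5
  S → 6
  (U ⋈[c=b] S) → 4
  π[z,f,h,d]((U ⋈[c=b] S)) → 4
  π[z,f,h](π[z,f,h,d]((U ⋈[c=b] S))) → 4
  σ[z='q'](π[z,f,h](π[z,f,h,d]((U ⋈[c=b] S)))) → 2
  (T ⋈[e=h] σ[z='q'](π[z,f,h](π[z,f,h,d]((U ⋈[c=b] S))))) → 1
  π[z,f,h,e,u,x]((T ⋈[e=h] σ[z='q'](π[z,f,h](π[z,f,h,d]((U ⋈[c=b] S)))))) → 1

E1 and E2 produce the same multiset:
z | f | h | e | u | x
q | 7 | 3 | 3 | s | s

yes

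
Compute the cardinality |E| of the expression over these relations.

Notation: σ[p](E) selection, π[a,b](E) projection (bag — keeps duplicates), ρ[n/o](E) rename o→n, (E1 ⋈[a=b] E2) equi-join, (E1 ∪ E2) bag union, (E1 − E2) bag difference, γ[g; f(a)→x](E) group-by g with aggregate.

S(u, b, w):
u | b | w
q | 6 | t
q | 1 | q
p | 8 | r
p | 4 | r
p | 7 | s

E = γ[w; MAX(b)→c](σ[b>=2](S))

Per-node cardinality:
  S → 5
  σ[b>=2](S) → 4
  γ[w; MAX(b)→c](σ[b>=2](S)) → 3

|E| = 3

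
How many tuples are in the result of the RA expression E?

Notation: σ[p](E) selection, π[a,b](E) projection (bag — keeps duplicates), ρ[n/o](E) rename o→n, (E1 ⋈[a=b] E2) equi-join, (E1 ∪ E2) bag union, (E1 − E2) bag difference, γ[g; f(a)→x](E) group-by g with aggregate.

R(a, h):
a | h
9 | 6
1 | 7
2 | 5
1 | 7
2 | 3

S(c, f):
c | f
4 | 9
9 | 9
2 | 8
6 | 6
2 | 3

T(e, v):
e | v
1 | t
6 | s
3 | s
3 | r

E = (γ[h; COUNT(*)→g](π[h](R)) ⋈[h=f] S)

Per-node cardinality:
  R → 5
  π[h](R) → 5
  γ[h; COUNT(*)→g](π[h](R)) → 4
  S → 5
  (γ[h; COUNT(*)→g](π[h](R)) ⋈[h=f] S) → 2

|E| = 2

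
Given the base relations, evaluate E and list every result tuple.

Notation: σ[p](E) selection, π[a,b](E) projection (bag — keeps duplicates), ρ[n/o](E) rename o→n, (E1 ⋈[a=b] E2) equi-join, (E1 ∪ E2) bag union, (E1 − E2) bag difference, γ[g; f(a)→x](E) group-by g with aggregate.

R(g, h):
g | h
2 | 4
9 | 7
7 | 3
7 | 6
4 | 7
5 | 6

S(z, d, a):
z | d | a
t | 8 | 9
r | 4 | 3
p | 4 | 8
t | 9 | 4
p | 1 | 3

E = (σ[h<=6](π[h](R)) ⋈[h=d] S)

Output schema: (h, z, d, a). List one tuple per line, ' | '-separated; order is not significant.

Stepwise |·|:
  R → 6
  π[h](R) → 6
  σ[h<=6](π[h](R)) → 4
  S → 5
  (σ[h<=6](π[h](R)) ⋈[h=d] S) → 2

== RESULT ==
h | z | d | a
4 | p | 4 | 8
4 | r | 4 | 3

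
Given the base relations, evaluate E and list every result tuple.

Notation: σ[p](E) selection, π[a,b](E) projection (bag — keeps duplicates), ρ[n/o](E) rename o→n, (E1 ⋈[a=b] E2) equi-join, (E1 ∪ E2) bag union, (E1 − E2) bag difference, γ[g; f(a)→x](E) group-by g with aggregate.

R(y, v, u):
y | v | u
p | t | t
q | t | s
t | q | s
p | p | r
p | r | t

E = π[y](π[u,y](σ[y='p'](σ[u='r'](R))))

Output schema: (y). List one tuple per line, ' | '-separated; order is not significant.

Subexpression sizes:
  R → 5
  σ[u='r'](R) → 1
  σ[y='p'](σ[u='r'](R)) → 1
  π[u,y](σ[y='p'](σ[u='r'](R))) → 1
  π[y](π[u,y](σ[y='p'](σ[u='r'](R)))) → 1

== RESULT ==
y
p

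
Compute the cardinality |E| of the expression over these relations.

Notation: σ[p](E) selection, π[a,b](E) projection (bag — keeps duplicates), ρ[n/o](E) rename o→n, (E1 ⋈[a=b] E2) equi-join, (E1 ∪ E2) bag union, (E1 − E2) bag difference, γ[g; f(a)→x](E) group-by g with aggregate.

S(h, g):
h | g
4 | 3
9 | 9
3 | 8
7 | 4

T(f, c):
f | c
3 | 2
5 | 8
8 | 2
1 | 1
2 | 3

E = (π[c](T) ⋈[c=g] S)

Per-node cardinality:
  T → 5
  π[c](T) → 5
  S → 4
  (π[c](T) ⋈[c=g] S) → 2

|E| = 2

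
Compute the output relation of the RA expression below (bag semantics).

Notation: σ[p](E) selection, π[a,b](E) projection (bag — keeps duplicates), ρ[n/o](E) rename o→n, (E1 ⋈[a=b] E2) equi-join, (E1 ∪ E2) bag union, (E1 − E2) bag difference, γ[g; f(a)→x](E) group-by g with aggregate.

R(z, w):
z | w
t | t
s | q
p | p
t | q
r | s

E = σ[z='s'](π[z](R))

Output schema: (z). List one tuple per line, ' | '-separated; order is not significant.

Stepwise |·|:
  R → 5
  π[z](R) → 5
  σ[z='s'](π[z](R)) → 1

== RESULT ==
z
s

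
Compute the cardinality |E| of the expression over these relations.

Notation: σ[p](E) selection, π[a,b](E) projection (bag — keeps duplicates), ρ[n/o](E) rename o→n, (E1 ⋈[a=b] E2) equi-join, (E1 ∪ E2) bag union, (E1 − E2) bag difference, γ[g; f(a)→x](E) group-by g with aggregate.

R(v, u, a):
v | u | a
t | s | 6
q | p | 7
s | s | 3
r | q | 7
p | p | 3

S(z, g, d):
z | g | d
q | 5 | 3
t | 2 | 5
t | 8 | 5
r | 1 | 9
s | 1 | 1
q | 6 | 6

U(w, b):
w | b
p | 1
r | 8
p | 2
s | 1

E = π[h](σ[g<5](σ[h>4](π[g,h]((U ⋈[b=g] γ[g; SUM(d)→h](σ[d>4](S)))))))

Subexpression sizes:
  U → 4
  S → 6
  σ[d>4](S) → 4
  γ[g; SUM(d)→h](σ[d>4](S)) → 4
  (U ⋈[b=g] γ[g; SUM(d)→h](σ[d>4](S))) → 4
  π[g,h]((U ⋈[b=g] γ[g; SUM(d)→h](σ[d>4](S)))) → 4
  σ[h>4](π[g,h]((U ⋈[b=g] γ[g; SUM(d)→h](σ[d>4](S))))) → 4
  σ[g<5](σ[h>4](π[g,h]((U ⋈[b=g] γ[g; SUM(d)→h](σ[d>4](S)))))) → 3
  π[h](σ[g<5](σ[h>4](π[g,h]((U ⋈[b=g] γ[g; SUM(d)→h](σ[d>4](S))))))) → 3

|E| = 3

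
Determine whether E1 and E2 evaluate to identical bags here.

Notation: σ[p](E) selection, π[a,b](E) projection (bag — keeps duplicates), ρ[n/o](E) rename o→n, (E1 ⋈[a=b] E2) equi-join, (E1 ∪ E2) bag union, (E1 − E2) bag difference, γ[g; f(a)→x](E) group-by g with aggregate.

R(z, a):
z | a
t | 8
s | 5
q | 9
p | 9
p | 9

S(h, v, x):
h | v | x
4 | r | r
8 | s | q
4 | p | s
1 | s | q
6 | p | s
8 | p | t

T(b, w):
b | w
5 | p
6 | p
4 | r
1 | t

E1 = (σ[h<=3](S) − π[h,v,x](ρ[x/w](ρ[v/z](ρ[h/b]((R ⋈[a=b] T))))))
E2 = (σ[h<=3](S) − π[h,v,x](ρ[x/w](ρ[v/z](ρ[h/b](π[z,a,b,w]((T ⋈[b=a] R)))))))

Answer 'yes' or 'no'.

E1 per-node cardinality:
  S → 6
  σ[h<=3](S) → 1
  R → 5
  T → 4
  (R ⋈[a=b] T) → 1
  ρ[h/b]((R ⋈[a=b] T)) → 1
  ρ[v/z](ρ[h/b]((R ⋈[a=b] T))) → 1
  ρ[x/w](ρ[v/z](ρ[h/b]((R ⋈[a=b] T)))) → 1
  π[h,v,x](ρ[x/w](ρ[v/z](ρ[h/b]((R ⋈[a=b] T))))) → 1
  (σ[h<=3](S) − π[h,v,x](ρ[x/w](ρ[v/z](ρ[h/b]((R ⋈[a=b] T)))))) → 1
E2 per-node cardinality:
  S → 6
  σ[h<=3](S) → 1
  T → 4
  R → 5
  (T ⋈[b=a] R) → 1
  π[z,a,b,w]((T ⋈[b=a] R)) → 1
  ρ[h/b](π[z,a,b,w]((T ⋈[b=a] R))) → 1
  ρ[v/z](ρ[h/b](π[z,a,b,w]((T ⋈[b=a] R)))) → 1
  ρ[x/w](ρ[v/z](ρ[h/b](π[z,a,b,w]((T ⋈[b=a] R))))) → 1
  π[h,v,x](ρ[x/w](ρ[v/z](ρ[h/b](π[z,a,b,w]((T ⋈[b=a] R)))))) → 1
  (σ[h<=3](S) − π[h,v,x](ρ[x/w](ρ[v/z](ρ[h/b](π[z,a,b,w]((T ⋈[b=a] R))))))) → 1

E1 and E2 produce the same multiset:
h | v | x
1 | s | q

yes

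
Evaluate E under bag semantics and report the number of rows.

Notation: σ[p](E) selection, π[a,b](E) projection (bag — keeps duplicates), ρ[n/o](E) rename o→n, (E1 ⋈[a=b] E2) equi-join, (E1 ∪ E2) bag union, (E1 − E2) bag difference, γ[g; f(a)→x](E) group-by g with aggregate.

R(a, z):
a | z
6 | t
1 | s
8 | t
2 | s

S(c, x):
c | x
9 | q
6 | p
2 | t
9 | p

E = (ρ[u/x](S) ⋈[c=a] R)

Per-node cardinality:
  S → 4
  ρ[u/x](S) → 4
  R → 4
  (ρ[u/x](S) ⋈[c=a] R) → 2

|E| = 2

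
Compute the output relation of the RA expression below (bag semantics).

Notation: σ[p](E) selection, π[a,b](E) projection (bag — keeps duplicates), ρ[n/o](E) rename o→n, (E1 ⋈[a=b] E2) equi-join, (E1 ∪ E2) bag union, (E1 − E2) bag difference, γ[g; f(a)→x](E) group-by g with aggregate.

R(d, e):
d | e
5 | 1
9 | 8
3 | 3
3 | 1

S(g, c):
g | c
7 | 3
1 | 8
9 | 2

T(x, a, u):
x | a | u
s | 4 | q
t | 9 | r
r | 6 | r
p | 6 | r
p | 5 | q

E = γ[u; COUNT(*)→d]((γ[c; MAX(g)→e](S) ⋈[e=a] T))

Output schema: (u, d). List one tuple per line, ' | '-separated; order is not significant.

Subexpression sizes:
  S → 3
  γ[c; MAX(g)→e](S) → 3
  T → 5
  (γ[c; MAX(g)→e](S) ⋈[e=a] T) → 1
  γ[u; COUNT(*)→d]((γ[c; MAX(g)→e](S) ⋈[e=a] T)) → 1

== RESULT ==
u | d
r | 1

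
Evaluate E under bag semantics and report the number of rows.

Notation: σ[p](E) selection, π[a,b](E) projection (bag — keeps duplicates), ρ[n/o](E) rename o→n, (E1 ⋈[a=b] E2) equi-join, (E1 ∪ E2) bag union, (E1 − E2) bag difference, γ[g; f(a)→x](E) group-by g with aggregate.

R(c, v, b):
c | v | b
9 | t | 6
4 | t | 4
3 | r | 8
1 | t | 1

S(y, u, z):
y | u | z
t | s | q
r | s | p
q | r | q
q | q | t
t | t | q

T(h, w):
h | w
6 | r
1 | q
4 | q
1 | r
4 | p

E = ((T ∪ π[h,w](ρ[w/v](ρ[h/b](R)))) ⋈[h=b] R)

Subexpression sizes:
  T → 5
  R → 4
  ρ[h/b](R) → 4
  ρ[w/v](ρ[h/b](R)) → 4
  π[h,w](ρ[w/v](ρ[h/b](R))) → 4
  (T ∪ π[h,w](ρ[w/v](ρ[h/b](R)))) → 9
  R → 4
  ((T ∪ π[h,w](ρ[w/v](ρ[h/b](R)))) ⋈[h=b] R) → 9

|E| = 9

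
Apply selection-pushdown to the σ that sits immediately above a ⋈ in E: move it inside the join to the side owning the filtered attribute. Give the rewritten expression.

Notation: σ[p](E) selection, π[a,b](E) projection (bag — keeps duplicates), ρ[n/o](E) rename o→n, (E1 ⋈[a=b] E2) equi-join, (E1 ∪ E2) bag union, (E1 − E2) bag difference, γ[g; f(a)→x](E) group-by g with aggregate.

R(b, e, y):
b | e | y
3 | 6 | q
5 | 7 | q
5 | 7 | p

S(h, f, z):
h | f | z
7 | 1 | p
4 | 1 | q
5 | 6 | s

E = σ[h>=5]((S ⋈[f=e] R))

σ filters on h, owned by the left side.
E' = (σ[h>=5](S) ⋈[f=e] R)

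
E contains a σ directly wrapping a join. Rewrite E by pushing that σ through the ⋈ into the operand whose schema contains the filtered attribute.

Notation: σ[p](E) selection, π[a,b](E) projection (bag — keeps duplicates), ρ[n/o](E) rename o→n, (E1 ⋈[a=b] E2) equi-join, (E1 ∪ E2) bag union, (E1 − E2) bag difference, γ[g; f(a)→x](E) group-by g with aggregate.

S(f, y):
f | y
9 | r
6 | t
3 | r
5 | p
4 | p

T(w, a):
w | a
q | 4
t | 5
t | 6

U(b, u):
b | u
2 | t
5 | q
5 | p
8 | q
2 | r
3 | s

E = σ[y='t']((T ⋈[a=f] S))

σ filters on y, owned by the right side.
E' = (T ⋈[a=f] σ[y='t'](S))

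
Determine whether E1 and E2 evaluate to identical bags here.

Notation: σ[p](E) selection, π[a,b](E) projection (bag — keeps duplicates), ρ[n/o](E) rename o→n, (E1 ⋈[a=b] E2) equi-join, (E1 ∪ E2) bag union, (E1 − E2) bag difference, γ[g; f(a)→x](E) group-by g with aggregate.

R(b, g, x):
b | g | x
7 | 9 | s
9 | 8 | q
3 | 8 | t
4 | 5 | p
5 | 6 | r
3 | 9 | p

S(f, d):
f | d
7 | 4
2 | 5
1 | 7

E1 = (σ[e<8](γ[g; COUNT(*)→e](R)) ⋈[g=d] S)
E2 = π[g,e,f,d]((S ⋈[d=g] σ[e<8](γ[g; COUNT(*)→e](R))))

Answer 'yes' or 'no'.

E1 subexpression sizes:
  R → 6
  γ[g; COUNT(*)→e](R) → 4
  σ[e<8](γ[g; COUNT(*)→e](R)) → 4
  S → 3
  (σ[e<8](γ[g; COUNT(*)→e](R)) ⋈[g=d] S) → 1
E2 subexpression sizes:
  S → 3
  R → 6
  γ[g; COUNT(*)→e](R) → 4
  σ[e<8](γ[g; COUNT(*)→e](R)) → 4
  (S ⋈[d=g] σ[e<8](γ[g; COUNT(*)→e](R))) → 1
  π[g,e,f,d]((S ⋈[d=g] σ[e<8](γ[g; COUNT(*)→e](R)))) → 1

E1 and E2 produce the same multiset:
g | e | f | d
5 | 1 | 2 | 5

yes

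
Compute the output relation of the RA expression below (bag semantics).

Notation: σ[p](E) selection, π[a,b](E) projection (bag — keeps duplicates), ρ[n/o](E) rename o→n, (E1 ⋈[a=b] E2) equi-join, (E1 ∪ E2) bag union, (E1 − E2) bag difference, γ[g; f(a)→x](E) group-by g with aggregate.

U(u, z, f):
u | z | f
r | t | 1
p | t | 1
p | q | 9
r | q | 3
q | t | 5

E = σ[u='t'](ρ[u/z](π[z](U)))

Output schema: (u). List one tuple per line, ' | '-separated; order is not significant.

Subexpression sizes:
  U → 5
  π[z](U) → 5
  ρ[u/z](π[z](U)) → 5
  σ[u='t'](ρ[u/z](π[z](U))) → 3

== RESULT ==
u
t
t
t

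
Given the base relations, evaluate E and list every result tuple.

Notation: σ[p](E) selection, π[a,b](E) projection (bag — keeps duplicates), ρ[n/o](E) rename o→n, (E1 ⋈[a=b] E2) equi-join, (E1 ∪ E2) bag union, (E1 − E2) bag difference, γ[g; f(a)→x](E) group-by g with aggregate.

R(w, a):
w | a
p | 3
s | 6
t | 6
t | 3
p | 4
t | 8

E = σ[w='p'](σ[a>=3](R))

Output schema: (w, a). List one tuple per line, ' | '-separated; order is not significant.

Per-node cardinality:
  R → 6
  σ[a>=3](R) → 6
  σ[w='p'](σ[a>=3](R)) → 2

== RESULT ==
w | a
p | 3
p | 4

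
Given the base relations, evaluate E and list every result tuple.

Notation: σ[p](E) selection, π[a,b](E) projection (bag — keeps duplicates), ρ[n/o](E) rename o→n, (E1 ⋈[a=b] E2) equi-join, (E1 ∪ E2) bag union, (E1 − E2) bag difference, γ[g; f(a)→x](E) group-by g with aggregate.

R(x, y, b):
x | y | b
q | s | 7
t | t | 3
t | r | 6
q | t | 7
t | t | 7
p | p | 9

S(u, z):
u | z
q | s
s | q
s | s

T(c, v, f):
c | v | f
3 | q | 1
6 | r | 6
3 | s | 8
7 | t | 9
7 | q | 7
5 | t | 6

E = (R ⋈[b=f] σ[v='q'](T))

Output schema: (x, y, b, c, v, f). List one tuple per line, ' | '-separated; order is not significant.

Stepwise |·|:
  R → 6
  T → 6
  σ[v='q'](T) → 2
  (R ⋈[b=f] σ[v='q'](T)) → 3

== RESULT ==
x | y | b | c | v | f
q | s | 7 | 7 | q | 7
q | t | 7 | 7 | q | 7
t | t | 7 | 7 | q | 7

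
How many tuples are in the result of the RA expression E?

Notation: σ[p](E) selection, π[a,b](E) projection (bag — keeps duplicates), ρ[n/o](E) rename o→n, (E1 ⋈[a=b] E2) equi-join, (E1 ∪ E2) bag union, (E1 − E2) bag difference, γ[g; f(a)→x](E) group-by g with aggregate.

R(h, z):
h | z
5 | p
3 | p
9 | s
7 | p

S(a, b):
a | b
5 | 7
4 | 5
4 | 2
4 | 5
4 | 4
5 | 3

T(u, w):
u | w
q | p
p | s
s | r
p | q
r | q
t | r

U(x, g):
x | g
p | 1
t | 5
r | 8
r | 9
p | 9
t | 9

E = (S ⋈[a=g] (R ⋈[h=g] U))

Per-node cardinality:
  S → 6
  R → 4
  U → 6
  (R ⋈[h=g] U) → 4
  (S ⋈[a=g] (R ⋈[h=g] U)) → 2

|E| = 2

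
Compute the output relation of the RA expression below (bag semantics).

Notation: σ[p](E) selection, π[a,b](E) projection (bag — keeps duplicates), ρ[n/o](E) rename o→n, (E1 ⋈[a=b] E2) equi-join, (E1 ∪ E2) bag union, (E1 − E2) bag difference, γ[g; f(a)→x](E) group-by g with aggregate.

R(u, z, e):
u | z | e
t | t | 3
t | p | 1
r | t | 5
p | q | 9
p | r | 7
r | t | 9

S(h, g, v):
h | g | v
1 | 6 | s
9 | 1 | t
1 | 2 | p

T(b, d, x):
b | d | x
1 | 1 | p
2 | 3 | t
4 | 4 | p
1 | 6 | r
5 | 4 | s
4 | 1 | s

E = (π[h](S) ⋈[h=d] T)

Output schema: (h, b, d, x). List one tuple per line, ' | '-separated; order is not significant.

Per-node cardinality:
  S → 3
  π[h](S) → 3
  T → 6
  (π[h](S) ⋈[h=d] T) → 4

== RESULT ==
h | b | d | x
1 | 1 | 1 | p
1 | 1 | 1 | p
1 | 4 | 1 | s
1 | 4 | 1 | s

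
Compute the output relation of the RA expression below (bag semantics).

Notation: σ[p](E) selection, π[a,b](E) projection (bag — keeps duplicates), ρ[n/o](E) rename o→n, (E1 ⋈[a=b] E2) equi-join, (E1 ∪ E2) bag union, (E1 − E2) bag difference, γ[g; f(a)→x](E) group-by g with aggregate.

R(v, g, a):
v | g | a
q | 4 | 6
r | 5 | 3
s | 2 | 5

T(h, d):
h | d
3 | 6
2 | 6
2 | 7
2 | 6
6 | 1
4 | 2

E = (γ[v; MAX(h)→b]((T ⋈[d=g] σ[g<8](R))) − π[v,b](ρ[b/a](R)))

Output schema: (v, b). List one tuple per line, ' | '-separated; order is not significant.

Row counts bottom-up:
  T → 6
  R → 3
  σ[g<8](R) → 3
  (T ⋈[d=g] σ[g<8](R)) → 1
  γ[v; MAX(h)→b]((T ⋈[d=g] σ[g<8](R))) → 1
  R → 3
  ρ[b/a](R) → 3
  π[v,b](ρ[b/a](R)) → 3
  (γ[v; MAX(h)→b]((T ⋈[d=g] σ[g<8](R))) − π[v,b](ρ[b/a](R))) → 1

== RESULT ==
v | b
s | 4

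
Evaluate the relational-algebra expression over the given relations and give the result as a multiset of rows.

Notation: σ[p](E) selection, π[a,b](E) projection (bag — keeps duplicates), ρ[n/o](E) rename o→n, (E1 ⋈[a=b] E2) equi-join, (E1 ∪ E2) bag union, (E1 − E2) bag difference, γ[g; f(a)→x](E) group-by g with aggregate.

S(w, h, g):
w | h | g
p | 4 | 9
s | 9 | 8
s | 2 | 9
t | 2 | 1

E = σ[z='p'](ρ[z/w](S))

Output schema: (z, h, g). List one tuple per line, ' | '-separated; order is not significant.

Subexpression sizes:
  S → 4
  ρ[z/w](S) → 4
  σ[z='p'](ρ[z/w](S)) → 1

== RESULT ==
z | h | g
p | 4 | 9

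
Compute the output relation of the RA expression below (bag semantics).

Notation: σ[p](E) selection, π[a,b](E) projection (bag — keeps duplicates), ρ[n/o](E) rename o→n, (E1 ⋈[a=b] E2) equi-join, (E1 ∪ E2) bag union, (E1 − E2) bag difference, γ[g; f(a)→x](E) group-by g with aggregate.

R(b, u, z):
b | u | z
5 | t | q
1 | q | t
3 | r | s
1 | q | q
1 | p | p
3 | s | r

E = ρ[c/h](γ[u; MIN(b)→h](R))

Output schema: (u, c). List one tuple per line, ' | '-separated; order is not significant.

Per-node cardinality:
  R → 6
  γ[u; MIN(b)→h](R) → 5
  ρ[c/h](γ[u; MIN(b)→h](R)) → 5

== RESULT ==
u | c
p | 1
q | 1
r | 3
s | 3
t | 5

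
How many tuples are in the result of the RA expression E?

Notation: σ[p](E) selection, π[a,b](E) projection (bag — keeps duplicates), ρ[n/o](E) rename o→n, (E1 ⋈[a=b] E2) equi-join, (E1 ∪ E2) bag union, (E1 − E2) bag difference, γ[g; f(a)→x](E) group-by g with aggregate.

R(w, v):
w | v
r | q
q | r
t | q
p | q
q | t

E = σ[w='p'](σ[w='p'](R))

Subexpression sizes:
  R → 5
  σ[w='p'](R) → 1
  σ[w='p'](σ[w='p'](R)) → 1

|E| = 1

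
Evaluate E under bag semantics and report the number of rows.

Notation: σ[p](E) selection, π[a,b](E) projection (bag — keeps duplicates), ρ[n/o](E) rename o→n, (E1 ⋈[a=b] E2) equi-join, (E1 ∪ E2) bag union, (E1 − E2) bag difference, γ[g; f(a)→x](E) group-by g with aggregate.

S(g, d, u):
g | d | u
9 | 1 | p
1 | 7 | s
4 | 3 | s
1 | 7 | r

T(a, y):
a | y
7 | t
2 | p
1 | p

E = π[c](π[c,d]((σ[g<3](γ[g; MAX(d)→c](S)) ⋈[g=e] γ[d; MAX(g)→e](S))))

Stepwise |·|:
  S → 4
  γ[g; MAX(d)→c](S) → 3
  σ[g<3](γ[g; MAX(d)→c](S)) → 1
  S → 4
  γ[d; MAX(g)→e](S) → 3
  (σ[g<3](γ[g; MAX(d)→c](S)) ⋈[g=e] γ[d; MAX(g)→e](S)) → 1
  π[c,d]((σ[g<3](γ[g; MAX(d)→c](S)) ⋈[g=e] γ[d; MAX(g)→e](S))) → 1
  π[c](π[c,d]((σ[g<3](γ[g; MAX(d)→c](S)) ⋈[g=e] γ[d; MAX(g)→e](S)))) → 1

|E| = 1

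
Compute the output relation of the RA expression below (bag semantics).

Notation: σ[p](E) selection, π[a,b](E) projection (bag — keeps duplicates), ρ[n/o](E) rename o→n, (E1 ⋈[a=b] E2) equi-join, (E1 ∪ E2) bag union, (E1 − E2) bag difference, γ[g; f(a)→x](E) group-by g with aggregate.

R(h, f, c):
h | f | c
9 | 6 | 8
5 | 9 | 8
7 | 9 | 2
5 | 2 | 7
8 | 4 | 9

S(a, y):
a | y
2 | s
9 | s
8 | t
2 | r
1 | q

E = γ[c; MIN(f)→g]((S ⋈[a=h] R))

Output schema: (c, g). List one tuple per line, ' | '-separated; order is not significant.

Stepwise |·|:
  S → 5
  R → 5
  (S ⋈[a=h] R) → 2
  γ[c; MIN(f)→g]((S ⋈[a=h] R)) → 2

== RESULT ==
c | g
8 | 6
9 | 4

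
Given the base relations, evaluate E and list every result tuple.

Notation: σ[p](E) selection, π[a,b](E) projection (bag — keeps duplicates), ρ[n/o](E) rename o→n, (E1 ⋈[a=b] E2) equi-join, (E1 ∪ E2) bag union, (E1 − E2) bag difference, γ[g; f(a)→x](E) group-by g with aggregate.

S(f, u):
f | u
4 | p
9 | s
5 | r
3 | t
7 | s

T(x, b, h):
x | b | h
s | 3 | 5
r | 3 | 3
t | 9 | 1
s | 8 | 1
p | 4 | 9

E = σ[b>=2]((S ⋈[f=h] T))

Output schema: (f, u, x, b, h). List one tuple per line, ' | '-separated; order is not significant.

Stepwise |·|:
  S → 5
  T → 5
  (S ⋈[f=h] T) → 3
  σ[b>=2]((S ⋈[f=h] T)) → 3

== RESULT ==
f | u | x | b | h
3 | t | r | 3 | 3
5 | r | s | 3 | 5
9 | s | p | 4 | 9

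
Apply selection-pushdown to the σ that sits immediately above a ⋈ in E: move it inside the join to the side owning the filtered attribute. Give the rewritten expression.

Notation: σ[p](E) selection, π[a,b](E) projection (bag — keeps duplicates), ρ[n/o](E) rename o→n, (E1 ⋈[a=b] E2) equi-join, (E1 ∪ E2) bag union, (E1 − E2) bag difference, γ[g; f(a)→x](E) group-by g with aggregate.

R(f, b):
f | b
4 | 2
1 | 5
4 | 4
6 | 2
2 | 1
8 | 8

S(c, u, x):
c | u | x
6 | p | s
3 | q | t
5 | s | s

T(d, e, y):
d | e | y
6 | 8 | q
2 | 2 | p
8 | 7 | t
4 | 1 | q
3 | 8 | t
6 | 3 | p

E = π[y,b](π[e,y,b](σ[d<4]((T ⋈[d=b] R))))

σ filters on d, owned by the left side.
E' = π[y,b](π[e,y,b]((σ[d<4](T) ⋈[d=b] R)))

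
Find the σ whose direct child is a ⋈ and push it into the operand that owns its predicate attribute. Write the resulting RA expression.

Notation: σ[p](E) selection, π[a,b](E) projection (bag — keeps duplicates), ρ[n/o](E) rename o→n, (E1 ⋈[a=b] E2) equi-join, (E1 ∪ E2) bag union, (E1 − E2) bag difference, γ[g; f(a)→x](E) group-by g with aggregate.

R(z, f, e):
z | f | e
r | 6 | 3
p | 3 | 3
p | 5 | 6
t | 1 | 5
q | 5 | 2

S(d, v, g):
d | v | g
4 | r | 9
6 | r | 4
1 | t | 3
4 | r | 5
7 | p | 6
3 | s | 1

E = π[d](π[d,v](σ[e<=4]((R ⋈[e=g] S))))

σ filters on e, owned by the left side.
E' = π[d](π[d,v]((σ[e<=4](R) ⋈[e=g] S)))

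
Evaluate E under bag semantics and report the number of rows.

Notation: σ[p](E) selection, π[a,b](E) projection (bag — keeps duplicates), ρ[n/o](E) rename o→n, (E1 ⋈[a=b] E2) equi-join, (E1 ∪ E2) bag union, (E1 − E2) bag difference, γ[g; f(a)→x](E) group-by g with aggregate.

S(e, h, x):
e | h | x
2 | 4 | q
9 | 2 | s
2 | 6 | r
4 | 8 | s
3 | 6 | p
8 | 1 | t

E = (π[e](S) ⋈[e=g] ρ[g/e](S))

Row counts bottom-up:
  S → 6
  π[e](S) → 6
  S → 6
  ρ[g/e](S) → 6
  (π[e](S) ⋈[e=g] ρ[g/e](S)) → 8

|E| = 8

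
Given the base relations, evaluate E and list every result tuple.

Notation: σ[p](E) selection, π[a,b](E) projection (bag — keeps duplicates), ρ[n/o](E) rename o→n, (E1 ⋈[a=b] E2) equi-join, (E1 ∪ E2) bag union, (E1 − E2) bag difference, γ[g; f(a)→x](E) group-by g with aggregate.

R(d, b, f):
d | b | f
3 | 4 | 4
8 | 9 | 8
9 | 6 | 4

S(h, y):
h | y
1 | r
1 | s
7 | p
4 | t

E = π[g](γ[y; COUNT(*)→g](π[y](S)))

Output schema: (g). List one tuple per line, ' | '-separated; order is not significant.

Stepwise |·|:
  S → 4
  π[y](S) → 4
  γ[y; COUNT(*)→g](π[y](S)) → 4
  π[g](γ[y; COUNT(*)→g](π[y](S))) → 4

== RESULT ==
g
1
1
1
1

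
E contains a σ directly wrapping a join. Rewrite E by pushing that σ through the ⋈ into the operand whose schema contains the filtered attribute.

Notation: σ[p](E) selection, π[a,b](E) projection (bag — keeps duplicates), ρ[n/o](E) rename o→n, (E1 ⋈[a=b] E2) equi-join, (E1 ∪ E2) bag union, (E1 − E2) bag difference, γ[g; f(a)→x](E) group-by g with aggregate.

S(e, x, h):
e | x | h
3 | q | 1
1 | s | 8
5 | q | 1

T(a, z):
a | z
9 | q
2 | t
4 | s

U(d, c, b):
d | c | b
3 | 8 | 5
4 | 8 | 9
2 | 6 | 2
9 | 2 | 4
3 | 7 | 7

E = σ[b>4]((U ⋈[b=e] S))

σ filters on b, owned by the left side.
E' = (σ[b>4](U) ⋈[b=e] S)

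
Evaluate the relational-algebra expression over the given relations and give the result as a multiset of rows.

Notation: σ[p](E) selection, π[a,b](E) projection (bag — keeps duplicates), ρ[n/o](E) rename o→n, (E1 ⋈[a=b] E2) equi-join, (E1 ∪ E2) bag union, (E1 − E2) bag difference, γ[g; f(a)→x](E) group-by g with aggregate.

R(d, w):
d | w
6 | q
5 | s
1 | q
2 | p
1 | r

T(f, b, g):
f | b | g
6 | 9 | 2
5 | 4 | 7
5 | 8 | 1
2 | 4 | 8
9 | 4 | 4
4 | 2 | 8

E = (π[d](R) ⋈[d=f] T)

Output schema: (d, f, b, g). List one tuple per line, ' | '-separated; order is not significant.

Subexpression sizes:
  R → 5
  π[d](R) → 5
  T → 6
  (π[d](R) ⋈[d=f] T) → 4

== RESULT ==
d | f | b | g
2 | 2 | 4 | 8
5 | 5 | 4 | 7
5 | 5 | 8 | 1
6 | 6 | 9 | 2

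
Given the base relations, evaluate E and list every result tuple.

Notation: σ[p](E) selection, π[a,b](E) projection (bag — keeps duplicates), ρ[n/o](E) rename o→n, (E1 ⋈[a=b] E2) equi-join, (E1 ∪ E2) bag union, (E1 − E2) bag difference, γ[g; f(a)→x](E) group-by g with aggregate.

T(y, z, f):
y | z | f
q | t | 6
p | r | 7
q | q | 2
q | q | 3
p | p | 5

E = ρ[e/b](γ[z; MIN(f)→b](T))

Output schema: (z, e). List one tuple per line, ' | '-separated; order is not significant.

Stepwise |·|:
  T → 5
  γ[z; MIN(f)→b](T) → 4
  ρ[e/b](γ[z; MIN(f)→b](T)) → 4

== RESULT ==
z | e
p | 5
q | 2
r | 7
t | 6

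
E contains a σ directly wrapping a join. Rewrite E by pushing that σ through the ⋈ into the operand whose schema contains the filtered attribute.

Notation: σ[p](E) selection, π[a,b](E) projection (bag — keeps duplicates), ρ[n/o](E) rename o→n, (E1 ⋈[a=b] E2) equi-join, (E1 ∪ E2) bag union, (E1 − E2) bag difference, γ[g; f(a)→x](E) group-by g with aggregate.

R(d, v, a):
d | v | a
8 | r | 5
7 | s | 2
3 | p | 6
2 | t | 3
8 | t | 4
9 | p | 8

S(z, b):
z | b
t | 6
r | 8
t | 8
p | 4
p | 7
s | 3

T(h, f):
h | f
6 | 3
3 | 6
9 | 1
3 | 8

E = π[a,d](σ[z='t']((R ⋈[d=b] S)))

σ filters on z, owned by the right side.
E' = π[a,d]((R ⋈[d=b] σ[z='t'](S)))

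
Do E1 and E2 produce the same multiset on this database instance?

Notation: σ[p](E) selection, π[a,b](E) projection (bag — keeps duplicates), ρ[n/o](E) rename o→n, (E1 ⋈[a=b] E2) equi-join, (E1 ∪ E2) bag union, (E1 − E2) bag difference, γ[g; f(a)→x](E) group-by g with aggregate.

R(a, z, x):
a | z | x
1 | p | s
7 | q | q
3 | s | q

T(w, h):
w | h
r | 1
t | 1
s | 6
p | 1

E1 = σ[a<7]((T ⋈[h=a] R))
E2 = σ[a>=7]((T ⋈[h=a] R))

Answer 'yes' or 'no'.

E1 subexpression sizes:
  T → 4
  R → 3
  (T ⋈[h=a] R) → 3
  σ[a<7]((T ⋈[h=a] R)) → 3
E2 subexpression sizes:
  T → 4
  R → 3
  (T ⋈[h=a] R) → 3
  σ[a>=7]((T ⋈[h=a] R)) → 0

E1 result:
w | h | a | z | x
p | 1 | 1 | p | s
r | 1 | 1 | p | s
t | 1 | 1 | p | s
E2 result:
w | h | a | z | x
(0 rows)
Witness: ('t', 1, 1, 'p', 's') appears 1× in E1 but 0× in E2.

no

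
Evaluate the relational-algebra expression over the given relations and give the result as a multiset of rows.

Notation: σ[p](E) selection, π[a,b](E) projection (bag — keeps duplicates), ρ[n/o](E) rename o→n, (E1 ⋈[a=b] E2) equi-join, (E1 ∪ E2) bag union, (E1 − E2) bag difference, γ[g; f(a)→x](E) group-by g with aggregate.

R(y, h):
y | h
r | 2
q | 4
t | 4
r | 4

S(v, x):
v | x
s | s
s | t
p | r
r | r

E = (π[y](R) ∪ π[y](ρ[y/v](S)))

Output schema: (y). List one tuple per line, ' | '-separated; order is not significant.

Stepwise |·|:
  R → 4
  π[y](R) → 4
  S → 4
  ρ[y/v](S) → 4
  π[y](ρ[y/v](S)) → 4
  (π[y](R) ∪ π[y](ρ[y/v](S))) → 8

== RESULT ==
y
p
q
r
r
r
s
s
t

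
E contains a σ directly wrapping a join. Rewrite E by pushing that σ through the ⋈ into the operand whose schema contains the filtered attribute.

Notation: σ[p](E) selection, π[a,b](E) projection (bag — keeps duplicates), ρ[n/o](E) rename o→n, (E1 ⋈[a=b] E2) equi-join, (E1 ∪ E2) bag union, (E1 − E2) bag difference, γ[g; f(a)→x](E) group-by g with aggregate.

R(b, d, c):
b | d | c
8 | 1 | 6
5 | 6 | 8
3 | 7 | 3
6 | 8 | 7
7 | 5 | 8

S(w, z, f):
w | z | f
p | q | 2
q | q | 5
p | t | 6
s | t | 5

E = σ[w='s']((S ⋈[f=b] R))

σ filters on w, owned by the left side.
E' = (σ[w='s'](S) ⋈[f=b] R)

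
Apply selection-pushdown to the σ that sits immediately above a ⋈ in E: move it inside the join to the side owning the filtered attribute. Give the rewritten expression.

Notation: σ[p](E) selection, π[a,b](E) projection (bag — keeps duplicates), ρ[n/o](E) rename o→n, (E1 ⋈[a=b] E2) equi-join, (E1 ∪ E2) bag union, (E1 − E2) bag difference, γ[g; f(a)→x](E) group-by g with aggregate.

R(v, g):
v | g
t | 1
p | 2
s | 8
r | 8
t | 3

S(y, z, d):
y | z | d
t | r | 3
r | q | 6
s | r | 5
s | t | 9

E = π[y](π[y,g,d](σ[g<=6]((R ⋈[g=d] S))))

σ filters on g, owned by the left side.
E' = π[y](π[y,g,d]((σ[g<=6](R) ⋈[g=d] S)))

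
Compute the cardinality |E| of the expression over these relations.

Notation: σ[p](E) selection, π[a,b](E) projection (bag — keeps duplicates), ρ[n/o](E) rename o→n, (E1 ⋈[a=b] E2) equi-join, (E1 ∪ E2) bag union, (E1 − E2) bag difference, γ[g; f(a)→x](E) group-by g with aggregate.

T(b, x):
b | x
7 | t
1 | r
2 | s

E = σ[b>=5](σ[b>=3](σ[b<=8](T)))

Row counts bottom-up:
  T → 3
  σ[b<=8](T) → 3
  σ[b>=3](σ[b<=8](T)) → 1
  σ[b>=5](σ[b>=3](σ[b<=8](T))) → 1

|E| = 1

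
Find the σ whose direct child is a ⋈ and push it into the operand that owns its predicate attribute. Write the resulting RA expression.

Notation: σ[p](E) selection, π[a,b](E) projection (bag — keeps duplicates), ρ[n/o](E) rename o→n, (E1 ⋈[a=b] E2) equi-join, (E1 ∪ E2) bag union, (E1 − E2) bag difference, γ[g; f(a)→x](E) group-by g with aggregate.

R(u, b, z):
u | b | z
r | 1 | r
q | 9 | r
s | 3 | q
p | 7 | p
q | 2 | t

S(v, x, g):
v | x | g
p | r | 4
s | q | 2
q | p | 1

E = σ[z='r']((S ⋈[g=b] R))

σ filters on z, owned by the right side.
E' = (S ⋈[g=b] σ[z='r'](R))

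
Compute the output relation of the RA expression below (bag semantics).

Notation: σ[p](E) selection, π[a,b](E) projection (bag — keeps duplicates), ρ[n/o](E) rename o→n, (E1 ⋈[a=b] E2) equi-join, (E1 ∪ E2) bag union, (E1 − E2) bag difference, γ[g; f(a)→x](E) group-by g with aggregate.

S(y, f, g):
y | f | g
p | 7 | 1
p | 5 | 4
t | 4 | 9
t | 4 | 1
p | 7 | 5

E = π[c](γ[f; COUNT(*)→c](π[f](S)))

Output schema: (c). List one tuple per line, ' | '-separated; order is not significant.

Per-node cardinality:
  S → 5
  π[f](S) → 5
  γ[f; COUNT(*)→c](π[f](S)) → 3
  π[c](γ[f; COUNT(*)→c](π[f](S))) → 3

== RESULT ==
c
1
2
2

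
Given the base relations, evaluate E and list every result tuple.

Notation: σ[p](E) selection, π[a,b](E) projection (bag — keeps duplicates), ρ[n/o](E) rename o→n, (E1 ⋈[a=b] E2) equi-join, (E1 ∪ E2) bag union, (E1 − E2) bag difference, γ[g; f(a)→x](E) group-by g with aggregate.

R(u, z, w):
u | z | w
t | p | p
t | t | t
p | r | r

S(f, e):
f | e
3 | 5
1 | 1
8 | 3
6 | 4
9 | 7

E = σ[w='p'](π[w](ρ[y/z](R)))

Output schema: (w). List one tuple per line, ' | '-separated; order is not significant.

Subexpression sizes:
  R → 3
  ρ[y/z](R) → 3
  π[w](ρ[y/z](R)) → 3
  σ[w='p'](π[w](ρ[y/z](R))) → 1

== RESULT ==
w
p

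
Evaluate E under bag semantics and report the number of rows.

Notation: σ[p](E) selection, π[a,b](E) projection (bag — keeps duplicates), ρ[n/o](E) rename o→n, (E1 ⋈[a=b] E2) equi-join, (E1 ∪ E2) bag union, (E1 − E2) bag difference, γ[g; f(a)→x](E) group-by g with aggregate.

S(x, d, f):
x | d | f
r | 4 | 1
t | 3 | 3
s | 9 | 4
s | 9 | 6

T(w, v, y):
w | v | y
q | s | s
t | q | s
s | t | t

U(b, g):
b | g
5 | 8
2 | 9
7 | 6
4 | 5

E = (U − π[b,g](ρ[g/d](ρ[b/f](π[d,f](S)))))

Per-node cardinality:
  U → 4
  S → 4
  π[d,f](S) → 4
  ρ[b/f](π[d,f](S)) → 4
  ρ[g/d](ρ[b/f](π[d,f](S))) → 4
  π[b,g](ρ[g/d](ρ[b/f](π[d,f](S)))) → 4
  (U − π[b,g](ρ[g/d](ρ[b/f](π[d,f](S))))) → 4

|E| = 4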